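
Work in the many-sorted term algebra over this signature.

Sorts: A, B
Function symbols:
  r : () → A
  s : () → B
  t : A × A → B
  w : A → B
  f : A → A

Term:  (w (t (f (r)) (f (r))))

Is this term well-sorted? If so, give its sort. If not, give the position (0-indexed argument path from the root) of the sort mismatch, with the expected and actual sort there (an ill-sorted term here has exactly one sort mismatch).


ill-sorted at position [0]: expected A, got B

      (r) : A
    (f (r)) : A
      (r) : A
    (f (r)) : A
  (t (f (r)) (f (r))) : B
(w (t (f (r)) (f (r)))) : ✗ arg 0 at [0] has sort B, expected A


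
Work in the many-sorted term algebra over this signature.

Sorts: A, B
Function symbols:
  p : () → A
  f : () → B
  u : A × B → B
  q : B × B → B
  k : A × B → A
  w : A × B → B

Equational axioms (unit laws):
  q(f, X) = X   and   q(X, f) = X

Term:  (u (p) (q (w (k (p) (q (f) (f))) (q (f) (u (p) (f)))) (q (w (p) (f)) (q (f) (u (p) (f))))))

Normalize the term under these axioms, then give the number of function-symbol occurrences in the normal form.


size = 17

1. (u (p) (q (w (k (p) (q (f) (f))) (q (f) (u (p) (f)))) (q (w (p) (f)) (q (f) (u (p) (f))))))  →  (u (p) (q (w (k (p) (f)) (q (f) (u (p) (f)))) (q (w (p) (f)) (q (f) (u (p) (f))))))
2. (u (p) (q (w (k (p) (f)) (q (f) (u (p) (f)))) (q (w (p) (f)) (q (f) (u (p) (f))))))  →  (u (p) (q (w (k (p) (f)) (u (p) (f))) (q (w (p) (f)) (q (f) (u (p) (f))))))
3. (u (p) (q (w (k (p) (f)) (u (p) (f))) (q (w (p) (f)) (q (f) (u (p) (f))))))  →  (u (p) (q (w (k (p) (f)) (u (p) (f))) (q (w (p) (f)) (u (p) (f)))))
normal form: (u (p) (q (w (k (p) (f)) (u (p) (f))) (q (w (p) (f)) (u (p) (f)))))


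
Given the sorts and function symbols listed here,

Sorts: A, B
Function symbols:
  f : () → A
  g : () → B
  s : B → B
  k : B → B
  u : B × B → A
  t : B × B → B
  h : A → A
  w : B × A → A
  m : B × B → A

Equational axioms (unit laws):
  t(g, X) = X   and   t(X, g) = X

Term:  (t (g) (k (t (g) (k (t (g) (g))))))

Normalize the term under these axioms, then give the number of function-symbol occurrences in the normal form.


size = 3

1. (t (g) (k (t (g) (k (t (g) (g))))))  →  (k (t (g) (k (t (g) (g)))))
2. (k (t (g) (k (t (g) (g)))))  →  (k (k (t (g) (g))))
3. (k (k (t (g) (g))))  →  (k (k (g)))
normal form: (k (k (g)))


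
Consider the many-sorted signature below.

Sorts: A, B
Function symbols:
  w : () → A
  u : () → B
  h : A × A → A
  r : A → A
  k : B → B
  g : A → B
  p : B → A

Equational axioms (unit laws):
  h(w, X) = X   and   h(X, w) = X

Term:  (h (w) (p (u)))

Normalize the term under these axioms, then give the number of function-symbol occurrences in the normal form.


size = 2

1. (h (w) (p (u)))  →  (p (u))
normal form: (p (u))


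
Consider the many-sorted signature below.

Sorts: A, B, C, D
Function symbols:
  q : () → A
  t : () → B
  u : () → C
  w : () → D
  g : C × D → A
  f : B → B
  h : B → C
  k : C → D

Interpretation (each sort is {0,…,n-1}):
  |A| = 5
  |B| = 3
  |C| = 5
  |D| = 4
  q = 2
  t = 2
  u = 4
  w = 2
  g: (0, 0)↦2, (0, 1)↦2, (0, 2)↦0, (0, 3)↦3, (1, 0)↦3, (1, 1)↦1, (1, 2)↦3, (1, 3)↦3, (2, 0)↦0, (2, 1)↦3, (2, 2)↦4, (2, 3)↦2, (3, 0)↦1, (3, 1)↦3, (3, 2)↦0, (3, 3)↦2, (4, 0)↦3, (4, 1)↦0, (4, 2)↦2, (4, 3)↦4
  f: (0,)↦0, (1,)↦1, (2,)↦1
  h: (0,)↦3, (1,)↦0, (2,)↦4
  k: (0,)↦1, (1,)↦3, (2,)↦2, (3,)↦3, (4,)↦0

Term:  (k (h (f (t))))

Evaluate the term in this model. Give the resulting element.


value = 1

  t = 2
  (f (t)) = f(2,) = 1
  (h (f (t))) = h(1,) = 0
  (k (h (f (t)))) = k(0,) = 1


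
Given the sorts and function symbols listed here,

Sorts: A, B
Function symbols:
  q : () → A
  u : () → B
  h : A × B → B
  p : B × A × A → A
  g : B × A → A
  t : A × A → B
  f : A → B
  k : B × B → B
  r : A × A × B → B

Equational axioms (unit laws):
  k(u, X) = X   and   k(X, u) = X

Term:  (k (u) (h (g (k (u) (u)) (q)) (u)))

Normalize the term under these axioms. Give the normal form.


1. (k (u) (h (g (k (u) (u)) (q)) (u)))  →  (h (g (k (u) (u)) (q)) (u))
2. (h (g (k (u) (u)) (q)) (u))  →  (h (g (u) (q)) (u))

normal form = (h (g (u) (q)) (u))


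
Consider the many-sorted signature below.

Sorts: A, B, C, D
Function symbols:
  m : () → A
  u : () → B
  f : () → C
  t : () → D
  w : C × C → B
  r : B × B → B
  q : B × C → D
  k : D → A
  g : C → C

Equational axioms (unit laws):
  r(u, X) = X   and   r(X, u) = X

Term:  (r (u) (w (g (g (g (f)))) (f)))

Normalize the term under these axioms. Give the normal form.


normal form = (w (g (g (g (f)))) (f))

1. (r (u) (w (g (g (g (f)))) (f)))  →  (w (g (g (g (f)))) (f))


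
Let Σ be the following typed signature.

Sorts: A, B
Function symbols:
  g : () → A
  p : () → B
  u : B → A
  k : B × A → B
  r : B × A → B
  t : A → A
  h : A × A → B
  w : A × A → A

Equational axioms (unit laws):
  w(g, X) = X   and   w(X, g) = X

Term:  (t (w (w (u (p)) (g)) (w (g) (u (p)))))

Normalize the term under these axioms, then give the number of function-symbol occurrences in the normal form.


size = 6

1. (t (w (w (u (p)) (g)) (w (g) (u (p)))))  →  (t (w (u (p)) (w (g) (u (p)))))
2. (t (w (u (p)) (w (g) (u (p)))))  →  (t (w (u (p)) (u (p))))
normal form: (t (w (u (p)) (u (p))))


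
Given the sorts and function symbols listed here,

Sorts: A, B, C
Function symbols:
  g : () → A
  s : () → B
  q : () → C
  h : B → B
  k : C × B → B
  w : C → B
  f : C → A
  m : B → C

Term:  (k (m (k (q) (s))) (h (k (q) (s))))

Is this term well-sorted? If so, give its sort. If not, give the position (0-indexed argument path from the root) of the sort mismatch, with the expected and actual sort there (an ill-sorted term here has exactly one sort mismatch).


well-sorted; sort = B

      (q) : C
      (s) : B
    (k (q) (s)) : B
  (m (k (q) (s))) : C
      (q) : C
      (s) : B
    (k (q) (s)) : B
  (h (k (q) (s))) : B
(k (m (k (q) (s))) (h (k (q) (s)))) : B


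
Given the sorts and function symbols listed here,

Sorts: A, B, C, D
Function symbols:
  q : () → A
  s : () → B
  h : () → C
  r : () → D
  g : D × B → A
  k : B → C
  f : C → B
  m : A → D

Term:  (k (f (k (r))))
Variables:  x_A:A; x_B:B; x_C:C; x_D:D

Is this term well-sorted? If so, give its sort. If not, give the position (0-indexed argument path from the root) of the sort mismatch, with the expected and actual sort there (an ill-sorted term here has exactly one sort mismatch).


      (r) : D
    (k (r)) : ✗ arg 0 at [0, 0, 0] has sort D, expected B

ill-sorted at position [0, 0, 0]: expected B, got D


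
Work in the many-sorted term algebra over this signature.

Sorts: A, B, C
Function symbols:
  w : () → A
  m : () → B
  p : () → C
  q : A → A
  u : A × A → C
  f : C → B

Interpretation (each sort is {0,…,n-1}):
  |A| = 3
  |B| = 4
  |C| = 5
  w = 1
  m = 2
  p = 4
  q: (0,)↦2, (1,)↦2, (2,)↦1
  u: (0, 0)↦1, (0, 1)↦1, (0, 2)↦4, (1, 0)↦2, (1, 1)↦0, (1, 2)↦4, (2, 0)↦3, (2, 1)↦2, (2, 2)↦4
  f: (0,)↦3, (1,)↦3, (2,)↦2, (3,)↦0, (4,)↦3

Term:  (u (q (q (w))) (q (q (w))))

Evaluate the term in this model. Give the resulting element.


  w = 1
  (q (w)) = q(1,) = 2
  (q (q (w))) = q(2,) = 1
  w = 1
  (q (w)) = q(1,) = 2
  (q (q (w))) = q(2,) = 1
  (u (q (q (w))) (q (q (w)))) = u(1, 1) = 0

value = 0


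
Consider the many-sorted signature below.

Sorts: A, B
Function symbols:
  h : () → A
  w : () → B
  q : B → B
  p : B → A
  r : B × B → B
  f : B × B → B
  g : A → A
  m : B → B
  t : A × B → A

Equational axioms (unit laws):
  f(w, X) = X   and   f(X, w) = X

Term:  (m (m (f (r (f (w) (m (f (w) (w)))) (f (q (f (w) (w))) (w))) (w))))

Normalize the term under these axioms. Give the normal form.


normal form = (m (m (r (m (w)) (q (w)))))

1. (m (m (f (r (f (w) (m (f (w) (w)))) (f (q (f (w) (w))) (w))) (w))))  →  (m (m (r (f (w) (m (f (w) (w)))) (f (q (f (w) (w))) (w)))))
2. (m (m (r (f (w) (m (f (w) (w)))) (f (q (f (w) (w))) (w)))))  →  (m (m (r (m (f (w) (w))) (f (q (f (w) (w))) (w)))))
3. (m (m (r (m (f (w) (w))) (f (q (f (w) (w))) (w)))))  →  (m (m (r (m (w)) (f (q (f (w) (w))) (w)))))
4. (m (m (r (m (w)) (f (q (f (w) (w))) (w)))))  →  (m (m (r (m (w)) (q (f (w) (w))))))
5. (m (m (r (m (w)) (q (f (w) (w))))))  →  (m (m (r (m (w)) (q (w)))))


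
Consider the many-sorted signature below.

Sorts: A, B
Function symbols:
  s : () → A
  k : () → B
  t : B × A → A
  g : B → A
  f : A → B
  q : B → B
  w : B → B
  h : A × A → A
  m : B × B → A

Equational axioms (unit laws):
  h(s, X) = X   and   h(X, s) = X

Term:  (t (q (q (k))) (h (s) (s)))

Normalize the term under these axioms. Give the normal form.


normal form = (t (q (q (k))) (s))

1. (t (q (q (k))) (h (s) (s)))  →  (t (q (q (k))) (s))


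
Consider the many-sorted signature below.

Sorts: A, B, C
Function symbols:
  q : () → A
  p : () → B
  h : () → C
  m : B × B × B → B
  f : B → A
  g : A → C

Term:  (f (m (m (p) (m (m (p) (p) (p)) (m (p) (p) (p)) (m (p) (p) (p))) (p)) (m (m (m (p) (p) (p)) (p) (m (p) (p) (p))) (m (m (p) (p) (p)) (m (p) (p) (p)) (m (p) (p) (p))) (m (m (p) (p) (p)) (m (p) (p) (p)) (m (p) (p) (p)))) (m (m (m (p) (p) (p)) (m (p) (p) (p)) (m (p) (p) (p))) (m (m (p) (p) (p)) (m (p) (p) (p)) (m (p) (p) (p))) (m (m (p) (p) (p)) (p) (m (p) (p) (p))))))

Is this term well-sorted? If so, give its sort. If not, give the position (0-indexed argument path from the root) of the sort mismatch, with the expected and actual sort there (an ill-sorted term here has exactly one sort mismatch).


      (p) : B
          (p) : B
          (p) : B
          (p) : B
        (m (p) (p) (p)) : B
          (p) : B
          (p) : B
          (p) : B
        (m (p) (p) (p)) : B
          (p) : B
          (p) : B
          (p) : B
        (m (p) (p) (p)) : B
      (m (m (p) (p) (p)) (m (p) (p) (p)) (m (p) (p) (p))) : B
      (p) : B
    (m (p) (m (m (p) (p) (p)) (m (p) (p) (p)) (m (p) (p) (p))) (p)) : B
          (p) : B
          (p) : B
          (p) : B
        (m (p) (p) (p)) : B
        (p) : B
          (p) : B
          (p) : B
          (p) : B
        (m (p) (p) (p)) : B
      (m (m (p) (p) (p)) (p) (m (p) (p) (p))) : B
          (p) : B
          (p) : B
          (p) : B
        (m (p) (p) (p)) : B
          (p) : B
          (p) : B
          (p) : B
        (m (p) (p) (p)) : B
          (p) : B
          (p) : B
          (p) : B
        (m (p) (p) (p)) : B
      (m (m (p) (p) (p)) (m (p) (p) (p)) (m (p) (p) (p))) : B
          (p) : B
          (p) : B
          (p) : B
        (m (p) (p) (p)) : B
          (p) : B
          (p) : B
          (p) : B
        (m (p) (p) (p)) : B
          (p) : B
          (p) : B
          (p) : B
        (m (p) (p) (p)) : B
      (m (m (p) (p) (p)) (m (p) (p) (p)) (m (p) (p) (p))) : B
    (m (m (m (p) (p) (p)) (p) (m (p) (p) (p))) (m (m (p) (p) (p)) (m (p) (p) (p)) (m (p) (p) (p))) (m (m (p) (p) (p)) (m (p) (p) (p)) (m (p) (p) (p)))) : B
          (p) : B
          (p) : B
          (p) : B
        (m (p) (p) (p)) : B
          (p) : B
          (p) : B
          (p) : B
        (m (p) (p) (p)) : B
          (p) : B
          (p) : B
          (p) : B
        (m (p) (p) (p)) : B
      (m (m (p) (p) (p)) (m (p) (p) (p)) (m (p) (p) (p))) : B
          (p) : B
          (p) : B
          (p) : B
        (m (p) (p) (p)) : B
          (p) : B
          (p) : B
          (p) : B
        (m (p) (p) (p)) : B
          (p) : B
          (p) : B
          (p) : B
        (m (p) (p) (p)) : B
      (m (m (p) (p) (p)) (m (p) (p) (p)) (m (p) (p) (p))) : B
          (p) : B
          (p) : B
          (p) : B
        (m (p) (p) (p)) : B
        (p) : B
          (p) : B
          (p) : B
          (p) : B
        (m (p) (p) (p)) : B
      (m (m (p) (p) (p)) (p) (m (p) (p) (p))) : B
    (m (m (m (p) (p) (p)) (m (p) (p) (p)) (m (p) (p) (p))) (m (m (p) (p) (p)) (m (p) (p) (p)) (m (p) (p) (p))) (m (m (p) (p) (p)) (p) (m (p) (p) (p)))) : B
  (m (m (p) (m (m (p) (p) (p)) (m (p) (p) (p)) (m (p) (p) (p))) (p)) (m (m (m (p) (p) (p)) (p) (m (p) (p) (p))) (m (m (p) (p) (p)) (m (p) (p) (p)) (m (p) (p) (p))) (m (m (p) (p) (p)) (m (p) (p) (p)) (m (p) (p) (p)))) (m (m (m (p) (p) (p)) (m (p) (p) (p)) (m (p) (p) (p))) (m (m (p) (p) (p)) (m (p) (p) (p)) (m (p) (p) (p))) (m (m (p) (p) (p)) (p) (m (p) (p) (p))))) : B
(f (m (m (p) (m (m (p) (p) (p)) (m (p) (p) (p)) (m (p) (p) (p))) (p)) (m (m (m (p) (p) (p)) (p) (m (p) (p) (p))) (m (m (p) (p) (p)) (m (p) (p) (p)) (m (p) (p) (p))) (m (m (p) (p) (p)) (m (p) (p) (p)) (m (p) (p) (p)))) (m (m (m (p) (p) (p)) (m (p) (p) (p)) (m (p) (p) (p))) (m (m (p) (p) (p)) (m (p) (p) (p)) (m (p) (p) (p))) (m (m (p) (p) (p)) (p) (m (p) (p) (p)))))) : A

well-sorted; sort = A


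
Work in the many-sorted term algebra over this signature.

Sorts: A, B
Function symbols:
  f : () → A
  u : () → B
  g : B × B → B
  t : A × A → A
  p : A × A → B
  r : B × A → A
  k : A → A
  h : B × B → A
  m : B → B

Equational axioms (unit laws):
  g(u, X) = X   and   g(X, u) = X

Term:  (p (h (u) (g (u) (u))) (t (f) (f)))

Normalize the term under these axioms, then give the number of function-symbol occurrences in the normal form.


1. (p (h (u) (g (u) (u))) (t (f) (f)))  →  (p (h (u) (u)) (t (f) (f)))
normal form: (p (h (u) (u)) (t (f) (f)))

size = 7


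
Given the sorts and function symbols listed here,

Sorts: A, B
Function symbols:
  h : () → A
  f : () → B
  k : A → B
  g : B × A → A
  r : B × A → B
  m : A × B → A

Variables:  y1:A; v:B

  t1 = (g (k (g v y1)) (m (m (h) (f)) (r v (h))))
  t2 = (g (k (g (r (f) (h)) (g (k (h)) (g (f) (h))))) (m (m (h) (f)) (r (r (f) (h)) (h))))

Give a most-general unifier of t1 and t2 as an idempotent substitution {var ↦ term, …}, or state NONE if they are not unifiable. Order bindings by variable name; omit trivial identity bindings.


{v ↦ (r (f) (h)), y1 ↦ (g (k (h)) (g (f) (h)))}


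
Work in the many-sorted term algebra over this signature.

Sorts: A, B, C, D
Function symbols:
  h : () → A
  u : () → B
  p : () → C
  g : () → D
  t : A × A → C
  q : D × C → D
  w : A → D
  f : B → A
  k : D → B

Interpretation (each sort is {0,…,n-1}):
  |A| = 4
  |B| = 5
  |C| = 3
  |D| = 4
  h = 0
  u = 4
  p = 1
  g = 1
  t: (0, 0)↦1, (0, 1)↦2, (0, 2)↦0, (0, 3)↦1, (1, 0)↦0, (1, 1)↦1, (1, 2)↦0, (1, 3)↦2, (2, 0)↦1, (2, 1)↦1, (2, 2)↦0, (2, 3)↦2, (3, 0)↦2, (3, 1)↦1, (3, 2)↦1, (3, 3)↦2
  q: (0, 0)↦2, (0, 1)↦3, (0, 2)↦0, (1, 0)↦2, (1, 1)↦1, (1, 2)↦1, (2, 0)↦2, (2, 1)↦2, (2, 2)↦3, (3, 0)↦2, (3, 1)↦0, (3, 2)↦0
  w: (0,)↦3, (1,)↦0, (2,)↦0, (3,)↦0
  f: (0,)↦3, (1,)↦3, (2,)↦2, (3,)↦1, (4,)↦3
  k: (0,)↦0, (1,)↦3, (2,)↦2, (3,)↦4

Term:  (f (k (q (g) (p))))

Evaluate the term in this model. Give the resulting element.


value = 1

  g = 1
  p = 1
  (q (g) (p)) = q(1, 1) = 1
  (k (q (g) (p))) = k(1,) = 3
  (f (k (q (g) (p)))) = f(3,) = 1


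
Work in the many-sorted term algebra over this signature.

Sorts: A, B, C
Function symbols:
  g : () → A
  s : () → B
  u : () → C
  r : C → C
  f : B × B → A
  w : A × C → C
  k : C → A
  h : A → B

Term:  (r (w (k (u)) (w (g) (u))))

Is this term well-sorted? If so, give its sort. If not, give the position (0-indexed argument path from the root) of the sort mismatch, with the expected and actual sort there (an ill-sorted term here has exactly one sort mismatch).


      (u) : C
    (k (u)) : A
      (g) : A
      (u) : C
    (w (g) (u)) : C
  (w (k (u)) (w (g) (u))) : C
(r (w (k (u)) (w (g) (u)))) : C

well-sorted; sort = C


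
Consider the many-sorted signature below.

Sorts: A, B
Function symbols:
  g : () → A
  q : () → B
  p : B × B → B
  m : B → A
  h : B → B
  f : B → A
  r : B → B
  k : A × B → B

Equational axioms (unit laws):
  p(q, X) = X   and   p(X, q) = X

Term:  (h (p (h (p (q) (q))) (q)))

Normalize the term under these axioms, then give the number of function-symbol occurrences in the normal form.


1. (h (p (h (p (q) (q))) (q)))  →  (h (h (p (q) (q))))
2. (h (h (p (q) (q))))  →  (h (h (q)))
normal form: (h (h (q)))

size = 3


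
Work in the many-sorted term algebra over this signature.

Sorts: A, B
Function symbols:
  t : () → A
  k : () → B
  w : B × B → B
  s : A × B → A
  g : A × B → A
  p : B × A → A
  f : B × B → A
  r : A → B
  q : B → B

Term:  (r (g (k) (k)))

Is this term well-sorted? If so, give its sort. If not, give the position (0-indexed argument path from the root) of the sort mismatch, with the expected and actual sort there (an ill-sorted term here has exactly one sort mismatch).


ill-sorted at position [0, 0]: expected A, got B

    (k) : B
    (k) : B
  (g (k) (k)) : ✗ arg 0 at [0, 0] has sort B, expected A


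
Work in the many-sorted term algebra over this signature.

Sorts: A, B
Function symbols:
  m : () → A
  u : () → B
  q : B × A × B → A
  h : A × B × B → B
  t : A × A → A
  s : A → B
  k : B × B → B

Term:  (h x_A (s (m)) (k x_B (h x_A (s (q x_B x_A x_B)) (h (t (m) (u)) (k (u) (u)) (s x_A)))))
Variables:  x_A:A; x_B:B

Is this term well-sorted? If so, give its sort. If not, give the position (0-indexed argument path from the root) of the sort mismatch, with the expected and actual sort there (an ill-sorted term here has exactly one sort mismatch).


  x_A : A
    (m) : A
  (s (m)) : B
    x_B : B
      x_A : A
          x_B : B
          x_A : A
          x_B : B
        (q x_B x_A x_B) : A
      (s (q x_B x_A x_B)) : B
          (m) : A
          (u) : B
        (t (m) (u)) : ✗ arg 1 at [2, 1, 2, 0, 1] has sort B, expected A
          (u) : B
          (u) : B
        (k (u) (u)) : B
          x_A : A
        (s x_A) : B

ill-sorted at position [2, 1, 2, 0, 1]: expected A, got B


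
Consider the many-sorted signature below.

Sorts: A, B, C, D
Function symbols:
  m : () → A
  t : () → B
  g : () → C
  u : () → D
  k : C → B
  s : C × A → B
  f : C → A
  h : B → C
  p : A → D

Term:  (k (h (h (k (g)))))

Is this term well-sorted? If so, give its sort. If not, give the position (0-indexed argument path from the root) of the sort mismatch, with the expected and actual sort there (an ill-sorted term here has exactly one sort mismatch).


        (g) : C
      (k (g)) : B
    (h (k (g))) : C
  (h (h (k (g)))) : ✗ arg 0 at [0, 0] has sort C, expected B

ill-sorted at position [0, 0]: expected B, got C


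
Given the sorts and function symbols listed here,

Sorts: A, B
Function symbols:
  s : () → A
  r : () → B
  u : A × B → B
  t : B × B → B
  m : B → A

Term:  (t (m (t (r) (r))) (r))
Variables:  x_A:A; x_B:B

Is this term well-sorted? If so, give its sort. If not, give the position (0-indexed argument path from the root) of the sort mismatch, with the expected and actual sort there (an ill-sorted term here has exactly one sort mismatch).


      (r) : B
      (r) : B
    (t (r) (r)) : B
  (m (t (r) (r))) : A
  (r) : B
(t (m (t (r) (r))) (r)) : ✗ arg 0 at [0] has sort A, expected B

ill-sorted at position [0]: expected B, got A


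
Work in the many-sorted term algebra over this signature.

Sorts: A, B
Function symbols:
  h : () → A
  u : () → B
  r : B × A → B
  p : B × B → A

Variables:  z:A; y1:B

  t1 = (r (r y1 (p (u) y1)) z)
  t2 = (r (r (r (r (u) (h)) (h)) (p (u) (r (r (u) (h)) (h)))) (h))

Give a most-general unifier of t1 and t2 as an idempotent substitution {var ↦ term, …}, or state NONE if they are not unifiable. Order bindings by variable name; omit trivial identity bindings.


{y1 ↦ (r (r (u) (h)) (h)), z ↦ (h)}


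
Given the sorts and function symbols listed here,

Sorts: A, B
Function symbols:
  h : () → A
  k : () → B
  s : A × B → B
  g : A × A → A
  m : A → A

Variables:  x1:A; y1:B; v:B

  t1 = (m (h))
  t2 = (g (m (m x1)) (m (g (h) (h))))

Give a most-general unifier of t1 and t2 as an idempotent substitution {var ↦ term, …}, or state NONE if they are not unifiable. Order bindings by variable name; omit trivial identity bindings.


NONE (not unifiable)

head clash or occurs-check failure — not unifiable


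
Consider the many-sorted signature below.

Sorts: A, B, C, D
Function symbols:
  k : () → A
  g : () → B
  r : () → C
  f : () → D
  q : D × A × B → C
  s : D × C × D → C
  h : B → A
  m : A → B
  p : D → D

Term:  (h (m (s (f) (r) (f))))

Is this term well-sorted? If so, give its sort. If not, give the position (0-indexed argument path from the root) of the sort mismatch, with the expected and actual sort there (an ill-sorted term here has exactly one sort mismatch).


      (f) : D
      (r) : C
      (f) : D
    (s (f) (r) (f)) : C
  (m (s (f) (r) (f))) : ✗ arg 0 at [0, 0] has sort C, expected A

ill-sorted at position [0, 0]: expected A, got C


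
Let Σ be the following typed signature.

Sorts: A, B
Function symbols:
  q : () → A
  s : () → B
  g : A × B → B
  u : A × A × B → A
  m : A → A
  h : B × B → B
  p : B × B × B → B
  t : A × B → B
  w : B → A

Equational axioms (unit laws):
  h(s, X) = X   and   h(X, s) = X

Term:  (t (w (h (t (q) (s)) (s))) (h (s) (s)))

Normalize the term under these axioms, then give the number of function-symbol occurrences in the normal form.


size = 6

1. (t (w (h (t (q) (s)) (s))) (h (s) (s)))  →  (t (w (t (q) (s))) (h (s) (s)))
2. (t (w (t (q) (s))) (h (s) (s)))  →  (t (w (t (q) (s))) (s))
normal form: (t (w (t (q) (s))) (s))


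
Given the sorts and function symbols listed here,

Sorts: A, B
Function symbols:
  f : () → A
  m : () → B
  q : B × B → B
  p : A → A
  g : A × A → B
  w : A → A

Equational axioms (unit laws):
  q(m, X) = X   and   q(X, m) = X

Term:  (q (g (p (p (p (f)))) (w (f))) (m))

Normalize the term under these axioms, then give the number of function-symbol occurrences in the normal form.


1. (q (g (p (p (p (f)))) (w (f))) (m))  →  (g (p (p (p (f)))) (w (f)))
normal form: (g (p (p (p (f)))) (w (f)))

size = 7


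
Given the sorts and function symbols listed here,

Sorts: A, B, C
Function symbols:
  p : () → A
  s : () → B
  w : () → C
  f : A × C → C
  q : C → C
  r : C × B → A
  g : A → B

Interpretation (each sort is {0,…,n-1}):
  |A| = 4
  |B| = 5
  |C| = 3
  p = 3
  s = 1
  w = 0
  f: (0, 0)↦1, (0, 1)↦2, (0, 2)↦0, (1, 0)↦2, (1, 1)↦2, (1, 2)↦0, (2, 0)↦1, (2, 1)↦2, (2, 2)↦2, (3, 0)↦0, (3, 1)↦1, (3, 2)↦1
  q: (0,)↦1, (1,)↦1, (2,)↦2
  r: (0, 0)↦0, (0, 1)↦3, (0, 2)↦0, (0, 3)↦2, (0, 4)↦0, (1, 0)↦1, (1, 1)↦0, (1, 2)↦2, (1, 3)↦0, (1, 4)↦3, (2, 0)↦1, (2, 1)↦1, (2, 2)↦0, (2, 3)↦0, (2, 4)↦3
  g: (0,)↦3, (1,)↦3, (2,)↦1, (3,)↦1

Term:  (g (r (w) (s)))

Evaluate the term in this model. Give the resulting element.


value = 1

  w = 0
  s = 1
  (r (w) (s)) = r(0, 1) = 3
  (g (r (w) (s))) = g(3,) = 1


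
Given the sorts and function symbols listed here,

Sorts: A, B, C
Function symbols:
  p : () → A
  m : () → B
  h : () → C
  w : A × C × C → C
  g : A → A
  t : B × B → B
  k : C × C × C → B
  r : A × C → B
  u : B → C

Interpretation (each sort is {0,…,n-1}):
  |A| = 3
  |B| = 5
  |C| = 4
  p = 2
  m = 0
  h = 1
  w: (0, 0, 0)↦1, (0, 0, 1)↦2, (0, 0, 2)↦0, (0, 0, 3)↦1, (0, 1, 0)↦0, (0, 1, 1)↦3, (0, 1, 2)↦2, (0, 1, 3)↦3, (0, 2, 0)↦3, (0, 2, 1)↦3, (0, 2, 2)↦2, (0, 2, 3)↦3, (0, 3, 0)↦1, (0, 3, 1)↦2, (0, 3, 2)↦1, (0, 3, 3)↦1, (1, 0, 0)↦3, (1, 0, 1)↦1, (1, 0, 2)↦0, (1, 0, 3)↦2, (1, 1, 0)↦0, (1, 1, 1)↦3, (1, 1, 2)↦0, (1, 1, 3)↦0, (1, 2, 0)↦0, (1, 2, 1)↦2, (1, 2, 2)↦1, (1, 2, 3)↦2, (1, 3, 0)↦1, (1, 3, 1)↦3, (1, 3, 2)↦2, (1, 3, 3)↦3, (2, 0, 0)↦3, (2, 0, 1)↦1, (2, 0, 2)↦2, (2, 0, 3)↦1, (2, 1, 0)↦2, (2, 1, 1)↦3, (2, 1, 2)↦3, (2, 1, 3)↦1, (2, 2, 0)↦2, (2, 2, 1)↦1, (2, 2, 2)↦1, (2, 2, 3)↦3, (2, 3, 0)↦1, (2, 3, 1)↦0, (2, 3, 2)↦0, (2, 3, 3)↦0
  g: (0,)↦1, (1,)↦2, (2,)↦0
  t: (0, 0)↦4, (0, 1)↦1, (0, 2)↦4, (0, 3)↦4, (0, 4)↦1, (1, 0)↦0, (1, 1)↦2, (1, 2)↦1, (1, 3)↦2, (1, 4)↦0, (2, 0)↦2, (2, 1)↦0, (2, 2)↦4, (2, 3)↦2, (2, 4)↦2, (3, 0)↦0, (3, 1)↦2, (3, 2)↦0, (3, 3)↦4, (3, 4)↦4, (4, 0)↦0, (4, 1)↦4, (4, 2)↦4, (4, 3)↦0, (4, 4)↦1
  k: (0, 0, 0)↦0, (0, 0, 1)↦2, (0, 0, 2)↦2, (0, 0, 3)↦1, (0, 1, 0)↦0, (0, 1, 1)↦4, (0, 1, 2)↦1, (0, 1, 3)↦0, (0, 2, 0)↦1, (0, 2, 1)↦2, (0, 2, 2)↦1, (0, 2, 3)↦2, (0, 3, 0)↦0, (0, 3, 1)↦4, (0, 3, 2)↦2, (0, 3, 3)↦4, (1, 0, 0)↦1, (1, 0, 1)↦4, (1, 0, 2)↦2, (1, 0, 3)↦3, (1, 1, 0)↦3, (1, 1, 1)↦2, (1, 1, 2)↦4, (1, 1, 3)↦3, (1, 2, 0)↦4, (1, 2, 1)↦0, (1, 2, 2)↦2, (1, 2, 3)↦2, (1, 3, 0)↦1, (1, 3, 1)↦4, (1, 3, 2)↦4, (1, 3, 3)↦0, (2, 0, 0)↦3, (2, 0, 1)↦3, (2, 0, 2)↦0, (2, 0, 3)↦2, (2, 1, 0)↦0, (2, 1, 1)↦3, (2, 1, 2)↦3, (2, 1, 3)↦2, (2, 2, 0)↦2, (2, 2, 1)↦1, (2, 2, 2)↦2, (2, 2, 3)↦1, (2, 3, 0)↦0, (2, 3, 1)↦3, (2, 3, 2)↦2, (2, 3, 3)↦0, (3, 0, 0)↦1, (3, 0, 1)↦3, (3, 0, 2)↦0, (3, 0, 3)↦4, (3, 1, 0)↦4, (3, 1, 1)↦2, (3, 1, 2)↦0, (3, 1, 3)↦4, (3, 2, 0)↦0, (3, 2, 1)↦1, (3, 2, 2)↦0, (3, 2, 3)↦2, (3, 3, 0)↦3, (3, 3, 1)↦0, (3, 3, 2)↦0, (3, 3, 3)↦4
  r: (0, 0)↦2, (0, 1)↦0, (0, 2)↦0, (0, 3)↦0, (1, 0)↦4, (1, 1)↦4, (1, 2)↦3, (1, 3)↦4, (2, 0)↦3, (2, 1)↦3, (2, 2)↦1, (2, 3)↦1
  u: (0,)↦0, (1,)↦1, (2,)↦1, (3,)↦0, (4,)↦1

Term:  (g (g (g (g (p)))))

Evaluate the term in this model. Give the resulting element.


value = 0

  p = 2
  (g (p)) = g(2,) = 0
  (g (g (p))) = g(0,) = 1
  (g (g (g (p)))) = g(1,) = 2
  (g (g (g (g (p))))) = g(2,) = 0


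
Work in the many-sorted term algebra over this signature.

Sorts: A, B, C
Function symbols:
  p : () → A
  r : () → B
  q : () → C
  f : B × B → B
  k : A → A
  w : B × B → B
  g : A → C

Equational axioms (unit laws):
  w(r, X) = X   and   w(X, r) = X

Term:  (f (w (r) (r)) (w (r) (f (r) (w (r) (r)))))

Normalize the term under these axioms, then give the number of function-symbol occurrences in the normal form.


size = 5

1. (f (w (r) (r)) (w (r) (f (r) (w (r) (r)))))  →  (f (r) (w (r) (f (r) (w (r) (r)))))
2. (f (r) (w (r) (f (r) (w (r) (r)))))  →  (f (r) (f (r) (w (r) (r))))
3. (f (r) (f (r) (w (r) (r))))  →  (f (r) (f (r) (r)))
normal form: (f (r) (f (r) (r)))


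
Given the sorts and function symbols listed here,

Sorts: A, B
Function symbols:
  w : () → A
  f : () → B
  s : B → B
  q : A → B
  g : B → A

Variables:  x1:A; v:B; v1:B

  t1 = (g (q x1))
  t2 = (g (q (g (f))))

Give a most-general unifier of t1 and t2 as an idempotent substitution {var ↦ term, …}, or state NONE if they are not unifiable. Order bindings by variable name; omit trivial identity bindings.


{x1 ↦ (g (f))}


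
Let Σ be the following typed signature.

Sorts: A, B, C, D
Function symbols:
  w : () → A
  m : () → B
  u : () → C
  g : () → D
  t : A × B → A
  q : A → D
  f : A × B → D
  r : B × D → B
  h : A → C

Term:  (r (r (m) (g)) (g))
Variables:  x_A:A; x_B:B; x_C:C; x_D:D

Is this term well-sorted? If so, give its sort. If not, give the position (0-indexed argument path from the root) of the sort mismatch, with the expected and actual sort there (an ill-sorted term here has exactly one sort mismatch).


    (m) : B
    (g) : D
  (r (m) (g)) : B
  (g) : D
(r (r (m) (g)) (g)) : B

well-sorted; sort = B


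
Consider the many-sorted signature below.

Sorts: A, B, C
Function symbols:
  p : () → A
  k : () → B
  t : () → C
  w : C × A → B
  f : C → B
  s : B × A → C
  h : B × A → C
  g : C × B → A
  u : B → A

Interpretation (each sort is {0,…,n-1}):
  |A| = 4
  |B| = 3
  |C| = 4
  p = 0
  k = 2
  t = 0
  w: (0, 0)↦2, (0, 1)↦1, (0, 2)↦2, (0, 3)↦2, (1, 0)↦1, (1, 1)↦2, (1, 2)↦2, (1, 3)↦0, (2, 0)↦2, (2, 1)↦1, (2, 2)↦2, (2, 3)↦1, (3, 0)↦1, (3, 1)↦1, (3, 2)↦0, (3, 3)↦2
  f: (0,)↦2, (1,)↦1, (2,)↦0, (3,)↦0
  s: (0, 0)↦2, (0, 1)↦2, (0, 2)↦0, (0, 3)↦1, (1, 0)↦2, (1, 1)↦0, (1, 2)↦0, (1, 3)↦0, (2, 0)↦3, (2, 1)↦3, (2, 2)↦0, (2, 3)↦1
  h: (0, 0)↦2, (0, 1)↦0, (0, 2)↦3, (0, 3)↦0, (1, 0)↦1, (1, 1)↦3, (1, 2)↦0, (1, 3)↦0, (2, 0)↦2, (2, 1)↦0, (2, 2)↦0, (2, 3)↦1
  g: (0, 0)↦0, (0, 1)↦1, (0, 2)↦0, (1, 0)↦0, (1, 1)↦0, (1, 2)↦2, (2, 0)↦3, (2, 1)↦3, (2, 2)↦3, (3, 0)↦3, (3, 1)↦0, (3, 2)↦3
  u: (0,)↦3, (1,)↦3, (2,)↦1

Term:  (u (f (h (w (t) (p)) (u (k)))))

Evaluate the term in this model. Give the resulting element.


  t = 0
  p = 0
  (w (t) (p)) = w(0, 0) = 2
  k = 2
  (u (k)) = u(2,) = 1
  (h (w (t) (p)) (u (k))) = h(2, 1) = 0
  (f (h (w (t) (p)) (u (k)))) = f(0,) = 2
  (u (f (h (w (t) (p)) (u (k))))) = u(2,) = 1

value = 1


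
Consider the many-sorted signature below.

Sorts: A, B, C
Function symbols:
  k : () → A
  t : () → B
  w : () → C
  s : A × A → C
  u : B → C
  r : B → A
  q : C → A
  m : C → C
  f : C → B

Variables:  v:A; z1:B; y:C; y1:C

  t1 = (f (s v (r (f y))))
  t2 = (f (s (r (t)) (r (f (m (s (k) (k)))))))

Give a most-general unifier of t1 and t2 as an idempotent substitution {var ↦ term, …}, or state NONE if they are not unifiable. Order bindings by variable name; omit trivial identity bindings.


{v ↦ (r (t)), y ↦ (m (s (k) (k)))}


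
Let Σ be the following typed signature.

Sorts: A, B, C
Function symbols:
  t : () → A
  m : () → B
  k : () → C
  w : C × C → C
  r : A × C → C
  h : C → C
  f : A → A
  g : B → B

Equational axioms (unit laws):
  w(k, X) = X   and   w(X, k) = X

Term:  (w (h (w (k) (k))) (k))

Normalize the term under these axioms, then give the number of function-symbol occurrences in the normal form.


1. (w (h (w (k) (k))) (k))  →  (h (w (k) (k)))
2. (h (w (k) (k)))  →  (h (k))
normal form: (h (k))

size = 2


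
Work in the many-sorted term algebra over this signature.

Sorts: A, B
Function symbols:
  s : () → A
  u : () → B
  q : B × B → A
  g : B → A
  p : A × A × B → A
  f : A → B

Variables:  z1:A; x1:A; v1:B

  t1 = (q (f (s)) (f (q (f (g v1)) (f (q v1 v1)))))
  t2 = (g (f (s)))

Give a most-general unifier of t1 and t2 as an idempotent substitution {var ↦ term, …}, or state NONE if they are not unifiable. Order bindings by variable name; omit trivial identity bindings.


NONE (not unifiable)

head clash or occurs-check failure — not unifiable


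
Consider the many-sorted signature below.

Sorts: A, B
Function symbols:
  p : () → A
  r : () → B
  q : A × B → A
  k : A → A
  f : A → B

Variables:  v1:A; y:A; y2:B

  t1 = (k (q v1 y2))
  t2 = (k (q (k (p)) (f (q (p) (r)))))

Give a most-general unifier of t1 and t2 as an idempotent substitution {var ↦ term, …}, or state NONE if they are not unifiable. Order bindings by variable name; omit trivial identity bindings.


{v1 ↦ (k (p)), y2 ↦ (f (q (p) (r)))}


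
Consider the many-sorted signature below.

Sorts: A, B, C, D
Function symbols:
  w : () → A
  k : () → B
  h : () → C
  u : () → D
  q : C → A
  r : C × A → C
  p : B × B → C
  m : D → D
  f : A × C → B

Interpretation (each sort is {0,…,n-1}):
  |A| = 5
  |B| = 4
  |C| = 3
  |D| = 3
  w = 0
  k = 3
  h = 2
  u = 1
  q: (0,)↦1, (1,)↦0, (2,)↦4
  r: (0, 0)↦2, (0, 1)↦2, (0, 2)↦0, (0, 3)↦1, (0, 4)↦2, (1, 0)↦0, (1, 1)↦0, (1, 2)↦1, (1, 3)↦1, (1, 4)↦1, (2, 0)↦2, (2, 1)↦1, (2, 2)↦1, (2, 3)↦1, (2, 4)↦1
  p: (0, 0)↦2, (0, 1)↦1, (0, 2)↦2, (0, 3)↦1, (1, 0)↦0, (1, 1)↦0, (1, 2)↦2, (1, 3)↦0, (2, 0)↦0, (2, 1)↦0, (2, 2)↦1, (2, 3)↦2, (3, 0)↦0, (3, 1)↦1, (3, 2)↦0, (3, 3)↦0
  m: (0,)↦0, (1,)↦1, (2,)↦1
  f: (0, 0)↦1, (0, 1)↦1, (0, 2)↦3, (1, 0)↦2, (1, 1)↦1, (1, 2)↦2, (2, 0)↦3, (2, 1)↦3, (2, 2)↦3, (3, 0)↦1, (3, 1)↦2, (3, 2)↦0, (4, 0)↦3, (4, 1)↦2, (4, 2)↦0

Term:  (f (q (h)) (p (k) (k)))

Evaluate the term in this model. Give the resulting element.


  h = 2
  (q (h)) = q(2,) = 4
  k = 3
  k = 3
  (p (k) (k)) = p(3, 3) = 0
  (f (q (h)) (p (k) (k))) = f(4, 0) = 3

value = 3


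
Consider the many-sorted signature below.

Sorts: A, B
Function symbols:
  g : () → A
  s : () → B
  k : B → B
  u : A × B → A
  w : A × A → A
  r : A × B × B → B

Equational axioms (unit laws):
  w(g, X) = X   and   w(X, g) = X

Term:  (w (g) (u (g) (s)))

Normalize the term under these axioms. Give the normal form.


normal form = (u (g) (s))

1. (w (g) (u (g) (s)))  →  (u (g) (s))


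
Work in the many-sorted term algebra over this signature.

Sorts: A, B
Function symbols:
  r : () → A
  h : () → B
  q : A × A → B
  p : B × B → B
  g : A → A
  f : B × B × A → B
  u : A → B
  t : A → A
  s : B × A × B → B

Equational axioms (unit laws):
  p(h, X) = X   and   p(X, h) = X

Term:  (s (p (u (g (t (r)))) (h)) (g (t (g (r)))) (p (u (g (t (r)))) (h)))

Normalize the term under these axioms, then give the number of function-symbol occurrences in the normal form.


1. (s (p (u (g (t (r)))) (h)) (g (t (g (r)))) (p (u (g (t (r)))) (h)))  →  (s (u (g (t (r)))) (g (t (g (r)))) (p (u (g (t (r)))) (h)))
2. (s (u (g (t (r)))) (g (t (g (r)))) (p (u (g (t (r)))) (h)))  →  (s (u (g (t (r)))) (g (t (g (r)))) (u (g (t (r)))))
normal form: (s (u (g (t (r)))) (g (t (g (r)))) (u (g (t (r)))))

size = 13


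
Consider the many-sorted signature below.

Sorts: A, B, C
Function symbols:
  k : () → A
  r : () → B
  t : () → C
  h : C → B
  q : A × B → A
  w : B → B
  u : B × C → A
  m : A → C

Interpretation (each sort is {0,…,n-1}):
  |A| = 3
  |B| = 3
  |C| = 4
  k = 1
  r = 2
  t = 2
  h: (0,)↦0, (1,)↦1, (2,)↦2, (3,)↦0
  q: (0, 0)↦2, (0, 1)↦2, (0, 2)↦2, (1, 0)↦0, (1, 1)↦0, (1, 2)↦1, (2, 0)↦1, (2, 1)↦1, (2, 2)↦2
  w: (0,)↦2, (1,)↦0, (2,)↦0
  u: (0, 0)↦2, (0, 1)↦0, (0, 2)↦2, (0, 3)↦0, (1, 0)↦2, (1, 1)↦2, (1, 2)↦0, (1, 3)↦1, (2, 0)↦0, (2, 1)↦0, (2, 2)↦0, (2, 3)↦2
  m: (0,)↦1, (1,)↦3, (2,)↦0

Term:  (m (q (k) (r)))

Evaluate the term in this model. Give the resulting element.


  k = 1
  r = 2
  (q (k) (r)) = q(1, 2) = 1
  (m (q (k) (r))) = m(1,) = 3

value = 3


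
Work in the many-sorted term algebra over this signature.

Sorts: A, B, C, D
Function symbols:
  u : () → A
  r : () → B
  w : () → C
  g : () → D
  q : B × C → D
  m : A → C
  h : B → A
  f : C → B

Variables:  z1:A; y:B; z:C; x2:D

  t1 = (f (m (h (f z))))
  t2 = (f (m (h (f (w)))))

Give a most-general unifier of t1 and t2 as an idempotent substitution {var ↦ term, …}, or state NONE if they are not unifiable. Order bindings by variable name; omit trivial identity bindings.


{z ↦ (w)}


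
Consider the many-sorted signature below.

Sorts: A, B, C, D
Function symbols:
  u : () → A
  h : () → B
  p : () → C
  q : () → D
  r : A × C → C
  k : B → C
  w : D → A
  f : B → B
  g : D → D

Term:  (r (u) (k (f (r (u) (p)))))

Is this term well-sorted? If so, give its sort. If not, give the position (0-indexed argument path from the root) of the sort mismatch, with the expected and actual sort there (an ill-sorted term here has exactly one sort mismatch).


  (u) : A
        (u) : A
        (p) : C
      (r (u) (p)) : C
    (f (r (u) (p))) : ✗ arg 0 at [1, 0, 0] has sort C, expected B

ill-sorted at position [1, 0, 0]: expected B, got C


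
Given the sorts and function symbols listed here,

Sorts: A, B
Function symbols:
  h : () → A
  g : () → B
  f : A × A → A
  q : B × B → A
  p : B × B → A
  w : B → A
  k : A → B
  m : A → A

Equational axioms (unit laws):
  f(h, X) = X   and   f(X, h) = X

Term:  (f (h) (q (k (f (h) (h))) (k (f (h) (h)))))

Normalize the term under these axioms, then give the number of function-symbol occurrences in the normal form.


size = 5

1. (f (h) (q (k (f (h) (h))) (k (f (h) (h)))))  →  (q (k (f (h) (h))) (k (f (h) (h))))
2. (q (k (f (h) (h))) (k (f (h) (h))))  →  (q (k (h)) (k (f (h) (h))))
3. (q (k (h)) (k (f (h) (h))))  →  (q (k (h)) (k (h)))
normal form: (q (k (h)) (k (h)))


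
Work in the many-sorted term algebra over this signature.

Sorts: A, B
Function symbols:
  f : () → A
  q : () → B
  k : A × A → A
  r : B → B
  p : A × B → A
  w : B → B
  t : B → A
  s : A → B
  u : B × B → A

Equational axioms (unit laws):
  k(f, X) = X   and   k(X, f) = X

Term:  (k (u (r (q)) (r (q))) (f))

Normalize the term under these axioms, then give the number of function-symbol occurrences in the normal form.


size = 5

1. (k (u (r (q)) (r (q))) (f))  →  (u (r (q)) (r (q)))
normal form: (u (r (q)) (r (q)))


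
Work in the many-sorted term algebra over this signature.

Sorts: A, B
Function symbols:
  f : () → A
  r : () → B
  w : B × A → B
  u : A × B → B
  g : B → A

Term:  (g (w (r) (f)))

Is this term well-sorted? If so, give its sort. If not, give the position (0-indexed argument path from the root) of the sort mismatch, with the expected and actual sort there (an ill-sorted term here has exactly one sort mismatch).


well-sorted; sort = A

    (r) : B
    (f) : A
  (w (r) (f)) : B
(g (w (r) (f))) : A


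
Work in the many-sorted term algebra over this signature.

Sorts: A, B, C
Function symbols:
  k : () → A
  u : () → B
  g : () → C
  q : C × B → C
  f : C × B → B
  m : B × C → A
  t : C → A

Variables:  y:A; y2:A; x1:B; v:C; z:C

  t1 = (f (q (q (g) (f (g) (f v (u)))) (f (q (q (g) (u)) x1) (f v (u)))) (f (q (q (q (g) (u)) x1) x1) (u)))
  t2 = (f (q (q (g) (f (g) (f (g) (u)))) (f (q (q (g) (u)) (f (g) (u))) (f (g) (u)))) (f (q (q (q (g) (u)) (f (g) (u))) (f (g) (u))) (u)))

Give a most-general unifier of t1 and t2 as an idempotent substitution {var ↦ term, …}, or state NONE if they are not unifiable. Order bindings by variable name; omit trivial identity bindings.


{v ↦ (g), x1 ↦ (f (g) (u))}


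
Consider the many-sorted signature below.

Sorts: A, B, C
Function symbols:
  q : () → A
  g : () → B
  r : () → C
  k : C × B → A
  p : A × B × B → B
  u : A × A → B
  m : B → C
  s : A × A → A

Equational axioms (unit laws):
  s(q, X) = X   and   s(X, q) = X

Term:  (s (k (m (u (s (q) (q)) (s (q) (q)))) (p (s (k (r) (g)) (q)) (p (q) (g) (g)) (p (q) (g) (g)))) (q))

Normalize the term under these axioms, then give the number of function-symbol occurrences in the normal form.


1. (s (k (m (u (s (q) (q)) (s (q) (q)))) (p (s (k (r) (g)) (q)) (p (q) (g) (g)) (p (q) (g) (g)))) (q))  →  (k (m (u (s (q) (q)) (s (q) (q)))) (p (s (k (r) (g)) (q)) (p (q) (g) (g)) (p (q) (g) (g))))
2. (k (m (u (s (q) (q)) (s (q) (q)))) (p (s (k (r) (g)) (q)) (p (q) (g) (g)) (p (q) (g) (g))))  →  (k (m (u (q) (s (q) (q)))) (p (s (k (r) (g)) (q)) (p (q) (g) (g)) (p (q) (g) (g))))
3. (k (m (u (q) (s (q) (q)))) (p (s (k (r) (g)) (q)) (p (q) (g) (g)) (p (q) (g) (g))))  →  (k (m (u (q) (q))) (p (s (k (r) (g)) (q)) (p (q) (g) (g)) (p (q) (g) (g))))
4. (k (m (u (q) (q))) (p (s (k (r) (g)) (q)) (p (q) (g) (g)) (p (q) (g) (g))))  →  (k (m (u (q) (q))) (p (k (r) (g)) (p (q) (g) (g)) (p (q) (g) (g))))
normal form: (k (m (u (q) (q))) (p (k (r) (g)) (p (q) (g) (g)) (p (q) (g) (g))))

size = 17


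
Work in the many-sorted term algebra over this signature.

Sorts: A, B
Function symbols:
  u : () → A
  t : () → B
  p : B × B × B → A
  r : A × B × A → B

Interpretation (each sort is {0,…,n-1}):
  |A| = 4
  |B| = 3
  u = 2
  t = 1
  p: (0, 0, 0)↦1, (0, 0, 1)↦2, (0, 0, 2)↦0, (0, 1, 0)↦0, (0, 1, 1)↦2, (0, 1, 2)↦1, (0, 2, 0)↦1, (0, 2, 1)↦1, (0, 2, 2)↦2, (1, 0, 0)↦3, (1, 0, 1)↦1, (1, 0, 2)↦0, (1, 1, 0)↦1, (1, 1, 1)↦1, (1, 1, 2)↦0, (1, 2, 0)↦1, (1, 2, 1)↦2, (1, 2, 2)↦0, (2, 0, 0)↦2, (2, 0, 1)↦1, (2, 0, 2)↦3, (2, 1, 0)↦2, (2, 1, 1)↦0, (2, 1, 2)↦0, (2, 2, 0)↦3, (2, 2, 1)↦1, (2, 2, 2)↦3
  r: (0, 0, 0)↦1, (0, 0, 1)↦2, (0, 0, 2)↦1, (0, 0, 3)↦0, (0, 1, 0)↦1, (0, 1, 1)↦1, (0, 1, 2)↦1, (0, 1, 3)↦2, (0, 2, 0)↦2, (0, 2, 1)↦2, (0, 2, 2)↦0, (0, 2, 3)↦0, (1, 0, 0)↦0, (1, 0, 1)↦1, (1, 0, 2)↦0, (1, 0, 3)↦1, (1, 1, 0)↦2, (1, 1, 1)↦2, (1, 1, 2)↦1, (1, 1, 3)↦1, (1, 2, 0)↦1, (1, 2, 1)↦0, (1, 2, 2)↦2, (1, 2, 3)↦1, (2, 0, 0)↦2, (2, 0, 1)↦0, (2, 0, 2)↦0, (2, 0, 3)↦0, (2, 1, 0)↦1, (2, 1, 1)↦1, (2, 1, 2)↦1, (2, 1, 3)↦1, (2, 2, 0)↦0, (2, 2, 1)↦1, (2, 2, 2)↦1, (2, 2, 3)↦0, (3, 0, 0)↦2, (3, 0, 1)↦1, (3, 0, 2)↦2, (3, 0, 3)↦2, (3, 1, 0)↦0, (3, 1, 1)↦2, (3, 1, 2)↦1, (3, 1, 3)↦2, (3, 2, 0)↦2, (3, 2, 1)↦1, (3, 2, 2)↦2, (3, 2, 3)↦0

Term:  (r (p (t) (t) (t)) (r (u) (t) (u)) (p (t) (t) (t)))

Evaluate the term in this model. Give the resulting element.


  t = 1
  t = 1
  t = 1
  (p (t) (t) (t)) = p(1, 1, 1) = 1
  u = 2
  t = 1
  u = 2
  (r (u) (t) (u)) = r(2, 1, 2) = 1
  t = 1
  t = 1
  t = 1
  (p (t) (t) (t)) = p(1, 1, 1) = 1
  (r (p (t) (t) (t)) (r (u) (t) (u)) (p (t) (t) (t))) = r(1, 1, 1) = 2

value = 2
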